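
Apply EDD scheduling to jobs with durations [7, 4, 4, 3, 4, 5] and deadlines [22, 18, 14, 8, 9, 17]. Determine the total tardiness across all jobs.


Sort by due date (EDD order): [(3, 8), (4, 9), (4, 14), (5, 17), (4, 18), (7, 22)]
Compute completion times and tardiness:
  Job 1: p=3, d=8, C=3, tardiness=max(0,3-8)=0
  Job 2: p=4, d=9, C=7, tardiness=max(0,7-9)=0
  Job 3: p=4, d=14, C=11, tardiness=max(0,11-14)=0
  Job 4: p=5, d=17, C=16, tardiness=max(0,16-17)=0
  Job 5: p=4, d=18, C=20, tardiness=max(0,20-18)=2
  Job 6: p=7, d=22, C=27, tardiness=max(0,27-22)=5
Total tardiness = 7

7


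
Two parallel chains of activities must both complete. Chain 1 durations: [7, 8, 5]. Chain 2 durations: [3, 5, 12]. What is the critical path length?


Path A total = 7 + 8 + 5 = 20
Path B total = 3 + 5 + 12 = 20
Critical path = longest path = max(20, 20) = 20

20


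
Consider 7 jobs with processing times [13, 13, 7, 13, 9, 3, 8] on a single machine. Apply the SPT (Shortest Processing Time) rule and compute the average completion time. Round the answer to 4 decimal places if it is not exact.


Sort jobs by processing time (SPT order): [3, 7, 8, 9, 13, 13, 13]
Compute completion times sequentially:
  Job 1: processing = 3, completes at 3
  Job 2: processing = 7, completes at 10
  Job 3: processing = 8, completes at 18
  Job 4: processing = 9, completes at 27
  Job 5: processing = 13, completes at 40
  Job 6: processing = 13, completes at 53
  Job 7: processing = 13, completes at 66
Sum of completion times = 217
Average completion time = 217/7 = 31.0

31.0


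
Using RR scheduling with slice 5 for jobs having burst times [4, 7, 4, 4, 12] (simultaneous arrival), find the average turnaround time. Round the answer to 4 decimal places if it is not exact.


Time quantum = 5
Execution trace:
  J1 runs 4 units, time = 4
  J2 runs 5 units, time = 9
  J3 runs 4 units, time = 13
  J4 runs 4 units, time = 17
  J5 runs 5 units, time = 22
  J2 runs 2 units, time = 24
  J5 runs 5 units, time = 29
  J5 runs 2 units, time = 31
Finish times: [4, 24, 13, 17, 31]
Average turnaround = 89/5 = 17.8

17.8


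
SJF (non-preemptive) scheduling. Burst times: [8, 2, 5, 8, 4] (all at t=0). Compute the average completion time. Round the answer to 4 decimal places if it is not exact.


SJF order (ascending): [2, 4, 5, 8, 8]
Completion times:
  Job 1: burst=2, C=2
  Job 2: burst=4, C=6
  Job 3: burst=5, C=11
  Job 4: burst=8, C=19
  Job 5: burst=8, C=27
Average completion = 65/5 = 13.0

13.0


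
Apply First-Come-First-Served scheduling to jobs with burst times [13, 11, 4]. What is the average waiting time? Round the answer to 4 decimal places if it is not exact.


FCFS order (as given): [13, 11, 4]
Waiting times:
  Job 1: wait = 0
  Job 2: wait = 13
  Job 3: wait = 24
Sum of waiting times = 37
Average waiting time = 37/3 = 12.3333

12.3333


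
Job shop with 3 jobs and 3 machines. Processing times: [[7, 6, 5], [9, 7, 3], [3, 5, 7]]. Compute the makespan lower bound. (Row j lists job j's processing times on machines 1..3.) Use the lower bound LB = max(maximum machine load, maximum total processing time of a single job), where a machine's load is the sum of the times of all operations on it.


Machine loads:
  Machine 1: 7 + 9 + 3 = 19
  Machine 2: 6 + 7 + 5 = 18
  Machine 3: 5 + 3 + 7 = 15
Max machine load = 19
Job totals:
  Job 1: 18
  Job 2: 19
  Job 3: 15
Max job total = 19
Lower bound = max(19, 19) = 19

19


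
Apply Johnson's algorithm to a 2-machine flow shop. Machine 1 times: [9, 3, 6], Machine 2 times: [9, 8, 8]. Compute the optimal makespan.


Apply Johnson's rule:
  Group 1 (a <= b): [(2, 3, 8), (3, 6, 8), (1, 9, 9)]
  Group 2 (a > b): []
Optimal job order: [2, 3, 1]
Schedule:
  Job 2: M1 done at 3, M2 done at 11
  Job 3: M1 done at 9, M2 done at 19
  Job 1: M1 done at 18, M2 done at 28
Makespan = 28

28


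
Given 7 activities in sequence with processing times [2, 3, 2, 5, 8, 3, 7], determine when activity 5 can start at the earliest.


Activity 5 starts after activities 1 through 4 complete.
Predecessor durations: [2, 3, 2, 5]
ES = 2 + 3 + 2 + 5 = 12

12


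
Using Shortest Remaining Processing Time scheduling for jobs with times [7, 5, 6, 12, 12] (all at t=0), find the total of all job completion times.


Since all jobs arrive at t=0, SRPT equals SPT ordering.
SPT order: [5, 6, 7, 12, 12]
Completion times:
  Job 1: p=5, C=5
  Job 2: p=6, C=11
  Job 3: p=7, C=18
  Job 4: p=12, C=30
  Job 5: p=12, C=42
Total completion time = 5 + 11 + 18 + 30 + 42 = 106

106


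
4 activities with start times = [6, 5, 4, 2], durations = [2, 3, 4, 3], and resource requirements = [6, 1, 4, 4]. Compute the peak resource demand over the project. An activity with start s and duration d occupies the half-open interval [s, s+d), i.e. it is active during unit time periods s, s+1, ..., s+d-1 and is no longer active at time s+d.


Each activity i is active on [start_i, start_i + duration_i).
Compute total resource usage per time slot:
  t=0: active resources = [], total = 0
  t=1: active resources = [], total = 0
  t=2: active resources = [4], total = 4
  t=3: active resources = [4], total = 4
  t=4: active resources = [4, 4], total = 8
  t=5: active resources = [1, 4], total = 5
  t=6: active resources = [6, 1, 4], total = 11
  t=7: active resources = [6, 1, 4], total = 11
Peak resource demand = 11

11


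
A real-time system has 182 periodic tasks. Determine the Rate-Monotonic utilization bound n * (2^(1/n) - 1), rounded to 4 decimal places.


Compute 2^(1/182) = 1.0038157625
Subtract 1: 1.0038157625 - 1 = 0.0038157625
Multiply by n: 182 * 0.0038157625 = 0.6944687750
Round to 4 dp: 0.6945

0.6945


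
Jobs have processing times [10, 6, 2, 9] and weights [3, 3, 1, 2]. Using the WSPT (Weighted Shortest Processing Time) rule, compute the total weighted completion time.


Compute p/w ratios and sort ascending (WSPT): [(6, 3), (2, 1), (10, 3), (9, 2)]
Compute weighted completion times:
  Job (p=6,w=3): C=6, w*C=3*6=18
  Job (p=2,w=1): C=8, w*C=1*8=8
  Job (p=10,w=3): C=18, w*C=3*18=54
  Job (p=9,w=2): C=27, w*C=2*27=54
Total weighted completion time = 134

134


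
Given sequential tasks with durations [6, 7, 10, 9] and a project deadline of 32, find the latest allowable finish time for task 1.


LF(activity 1) = deadline - sum of successor durations
Successors: activities 2 through 4 with durations [7, 10, 9]
Sum of successor durations = 26
LF = 32 - 26 = 6

6


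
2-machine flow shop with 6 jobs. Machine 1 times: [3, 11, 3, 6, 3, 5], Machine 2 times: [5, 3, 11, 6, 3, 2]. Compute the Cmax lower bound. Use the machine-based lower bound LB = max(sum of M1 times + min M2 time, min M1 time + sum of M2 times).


LB1 = sum(M1 times) + min(M2 times) = 31 + 2 = 33
LB2 = min(M1 times) + sum(M2 times) = 3 + 30 = 33
Lower bound = max(LB1, LB2) = max(33, 33) = 33

33


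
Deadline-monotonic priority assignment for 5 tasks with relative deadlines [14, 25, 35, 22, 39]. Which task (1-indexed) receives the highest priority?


Sort tasks by relative deadline (ascending):
  Task 1: deadline = 14
  Task 4: deadline = 22
  Task 2: deadline = 25
  Task 3: deadline = 35
  Task 5: deadline = 39
Priority order (highest first): [1, 4, 2, 3, 5]
Highest priority task = 1

1


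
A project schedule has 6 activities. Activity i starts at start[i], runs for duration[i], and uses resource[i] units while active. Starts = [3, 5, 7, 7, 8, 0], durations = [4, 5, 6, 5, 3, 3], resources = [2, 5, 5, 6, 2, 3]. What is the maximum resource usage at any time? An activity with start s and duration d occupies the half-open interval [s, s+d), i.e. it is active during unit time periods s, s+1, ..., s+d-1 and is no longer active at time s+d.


Each activity i is active on [start_i, start_i + duration_i).
Compute total resource usage per time slot:
  t=0: active resources = [3], total = 3
  t=1: active resources = [3], total = 3
  t=2: active resources = [3], total = 3
  t=3: active resources = [2], total = 2
  t=4: active resources = [2], total = 2
  t=5: active resources = [2, 5], total = 7
  t=6: active resources = [2, 5], total = 7
  t=7: active resources = [5, 5, 6], total = 16
  t=8: active resources = [5, 5, 6, 2], total = 18
  t=9: active resources = [5, 5, 6, 2], total = 18
  t=10: active resources = [5, 6, 2], total = 13
  t=11: active resources = [5, 6], total = 11
  t=12: active resources = [5], total = 5
Peak resource demand = 18

18


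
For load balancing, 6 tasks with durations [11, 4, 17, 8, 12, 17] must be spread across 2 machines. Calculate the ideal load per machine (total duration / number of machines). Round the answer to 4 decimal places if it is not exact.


Total processing time = 11 + 4 + 17 + 8 + 12 + 17 = 69
Number of machines = 2
Ideal balanced load = 69 / 2 = 34.5

34.5


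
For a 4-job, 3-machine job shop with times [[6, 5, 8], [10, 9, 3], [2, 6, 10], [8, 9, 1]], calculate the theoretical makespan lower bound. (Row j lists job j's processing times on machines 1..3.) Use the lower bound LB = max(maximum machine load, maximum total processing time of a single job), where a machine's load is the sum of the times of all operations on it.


Machine loads:
  Machine 1: 6 + 10 + 2 + 8 = 26
  Machine 2: 5 + 9 + 6 + 9 = 29
  Machine 3: 8 + 3 + 10 + 1 = 22
Max machine load = 29
Job totals:
  Job 1: 19
  Job 2: 22
  Job 3: 18
  Job 4: 18
Max job total = 22
Lower bound = max(29, 22) = 29

29


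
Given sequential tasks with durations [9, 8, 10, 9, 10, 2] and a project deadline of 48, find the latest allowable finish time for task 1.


LF(activity 1) = deadline - sum of successor durations
Successors: activities 2 through 6 with durations [8, 10, 9, 10, 2]
Sum of successor durations = 39
LF = 48 - 39 = 9

9


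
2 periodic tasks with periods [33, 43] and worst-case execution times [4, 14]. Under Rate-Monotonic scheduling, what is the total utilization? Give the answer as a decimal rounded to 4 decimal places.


Compute individual utilizations (exact fractions):
  Task 1: C/T = 4/33 (approx. 0.1212)
  Task 2: C/T = 14/43 (approx. 0.3256)
Total utilization U = 4/33 + 14/43 = 634/1419
Rounded to 4 decimal places: U = 0.4468
RM (Liu & Layland) bound for 2 tasks = 0.828427; compare with U = 634/1419 (approx. 0.446794)
U <= bound, so schedulable by RM sufficient condition.

0.4468


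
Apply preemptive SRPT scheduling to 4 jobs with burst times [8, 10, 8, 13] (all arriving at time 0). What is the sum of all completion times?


Since all jobs arrive at t=0, SRPT equals SPT ordering.
SPT order: [8, 8, 10, 13]
Completion times:
  Job 1: p=8, C=8
  Job 2: p=8, C=16
  Job 3: p=10, C=26
  Job 4: p=13, C=39
Total completion time = 8 + 16 + 26 + 39 = 89

89


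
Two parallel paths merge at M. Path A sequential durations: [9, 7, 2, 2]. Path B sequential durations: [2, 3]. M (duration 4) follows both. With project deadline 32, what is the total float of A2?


Forward pass: ES(A2) = sum of predecessors on chain A = 9
EF = ES + duration = 9 + 7 = 16
Backward pass: LF(M) = deadline = 32; LS(M) = 32 - 4 = 28
LF(A2) = LS(M) - sum(successors on chain A) = 28 - 4 = 24
LS = LF - duration = 24 - 7 = 17
Total float = LS - ES = 17 - 9 = 8

8


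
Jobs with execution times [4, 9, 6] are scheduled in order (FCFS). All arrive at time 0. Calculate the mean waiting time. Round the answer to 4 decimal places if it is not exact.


FCFS order (as given): [4, 9, 6]
Waiting times:
  Job 1: wait = 0
  Job 2: wait = 4
  Job 3: wait = 13
Sum of waiting times = 17
Average waiting time = 17/3 = 5.6667

5.6667


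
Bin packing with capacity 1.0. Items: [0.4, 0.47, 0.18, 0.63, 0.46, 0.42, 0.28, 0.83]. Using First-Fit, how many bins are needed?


Place items sequentially using First-Fit:
  Item 0.4 -> new Bin 1
  Item 0.47 -> Bin 1 (now 0.87)
  Item 0.18 -> new Bin 2
  Item 0.63 -> Bin 2 (now 0.81)
  Item 0.46 -> new Bin 3
  Item 0.42 -> Bin 3 (now 0.88)
  Item 0.28 -> new Bin 4
  Item 0.83 -> new Bin 5
Total bins used = 5

5


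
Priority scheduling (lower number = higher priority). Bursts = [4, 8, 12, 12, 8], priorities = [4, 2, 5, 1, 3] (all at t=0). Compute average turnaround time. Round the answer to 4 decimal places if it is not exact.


Sort by priority (ascending = highest first):
Order: [(1, 12), (2, 8), (3, 8), (4, 4), (5, 12)]
Completion times:
  Priority 1, burst=12, C=12
  Priority 2, burst=8, C=20
  Priority 3, burst=8, C=28
  Priority 4, burst=4, C=32
  Priority 5, burst=12, C=44
Average turnaround = 136/5 = 27.2

27.2


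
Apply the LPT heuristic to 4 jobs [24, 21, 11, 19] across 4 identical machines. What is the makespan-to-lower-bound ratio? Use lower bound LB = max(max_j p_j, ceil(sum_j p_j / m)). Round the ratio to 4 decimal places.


LPT order: [24, 21, 19, 11]
Machine loads after assignment: [24, 21, 19, 11]
LPT makespan = 24
Lower bound = max(max_job, ceil(total/4)) = max(24, 19) = 24
Ratio = 24 / 24 = 1.0

1.0


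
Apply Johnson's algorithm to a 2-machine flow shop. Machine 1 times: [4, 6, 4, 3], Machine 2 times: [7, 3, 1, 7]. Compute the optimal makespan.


Apply Johnson's rule:
  Group 1 (a <= b): [(4, 3, 7), (1, 4, 7)]
  Group 2 (a > b): [(2, 6, 3), (3, 4, 1)]
Optimal job order: [4, 1, 2, 3]
Schedule:
  Job 4: M1 done at 3, M2 done at 10
  Job 1: M1 done at 7, M2 done at 17
  Job 2: M1 done at 13, M2 done at 20
  Job 3: M1 done at 17, M2 done at 21
Makespan = 21

21


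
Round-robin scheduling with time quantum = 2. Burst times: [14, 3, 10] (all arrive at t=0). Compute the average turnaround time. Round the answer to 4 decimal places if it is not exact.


Time quantum = 2
Execution trace:
  J1 runs 2 units, time = 2
  J2 runs 2 units, time = 4
  J3 runs 2 units, time = 6
  J1 runs 2 units, time = 8
  J2 runs 1 units, time = 9
  J3 runs 2 units, time = 11
  J1 runs 2 units, time = 13
  J3 runs 2 units, time = 15
  J1 runs 2 units, time = 17
  J3 runs 2 units, time = 19
  J1 runs 2 units, time = 21
  J3 runs 2 units, time = 23
  J1 runs 2 units, time = 25
  J1 runs 2 units, time = 27
Finish times: [27, 9, 23]
Average turnaround = 59/3 = 19.6667

19.6667


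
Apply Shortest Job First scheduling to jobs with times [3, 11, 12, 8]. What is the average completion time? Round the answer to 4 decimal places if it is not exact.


SJF order (ascending): [3, 8, 11, 12]
Completion times:
  Job 1: burst=3, C=3
  Job 2: burst=8, C=11
  Job 3: burst=11, C=22
  Job 4: burst=12, C=34
Average completion = 70/4 = 17.5

17.5


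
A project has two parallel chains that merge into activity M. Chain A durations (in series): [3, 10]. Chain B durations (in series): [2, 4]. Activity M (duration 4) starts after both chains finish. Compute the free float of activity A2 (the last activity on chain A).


ES(A2) = sum of predecessors on chain A = 3
EF(A2) = ES + duration = 3 + 10 = 13
Successor of A2 is M. ES(M) = max(sum(A), sum(B)) = max(13, 6) = 13
Free float = ES(successor) - EF(current) = 13 - 13 = 0

0


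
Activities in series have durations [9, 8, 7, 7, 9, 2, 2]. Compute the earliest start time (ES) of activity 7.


Activity 7 starts after activities 1 through 6 complete.
Predecessor durations: [9, 8, 7, 7, 9, 2]
ES = 9 + 8 + 7 + 7 + 9 + 2 = 42

42


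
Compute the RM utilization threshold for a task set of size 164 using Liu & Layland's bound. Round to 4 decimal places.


Compute 2^(1/164) = 1.0042354515
Subtract 1: 1.0042354515 - 1 = 0.0042354515
Multiply by n: 164 * 0.0042354515 = 0.6946140460
Round to 4 dp: 0.6946

0.6946


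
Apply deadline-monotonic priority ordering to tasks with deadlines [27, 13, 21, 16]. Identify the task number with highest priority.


Sort tasks by relative deadline (ascending):
  Task 2: deadline = 13
  Task 4: deadline = 16
  Task 3: deadline = 21
  Task 1: deadline = 27
Priority order (highest first): [2, 4, 3, 1]
Highest priority task = 2

2


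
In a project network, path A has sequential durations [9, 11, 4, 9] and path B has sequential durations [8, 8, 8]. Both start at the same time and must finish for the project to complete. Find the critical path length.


Path A total = 9 + 11 + 4 + 9 = 33
Path B total = 8 + 8 + 8 = 24
Critical path = longest path = max(33, 24) = 33

33


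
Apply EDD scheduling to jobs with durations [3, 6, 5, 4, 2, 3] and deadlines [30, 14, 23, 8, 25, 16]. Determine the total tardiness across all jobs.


Sort by due date (EDD order): [(4, 8), (6, 14), (3, 16), (5, 23), (2, 25), (3, 30)]
Compute completion times and tardiness:
  Job 1: p=4, d=8, C=4, tardiness=max(0,4-8)=0
  Job 2: p=6, d=14, C=10, tardiness=max(0,10-14)=0
  Job 3: p=3, d=16, C=13, tardiness=max(0,13-16)=0
  Job 4: p=5, d=23, C=18, tardiness=max(0,18-23)=0
  Job 5: p=2, d=25, C=20, tardiness=max(0,20-25)=0
  Job 6: p=3, d=30, C=23, tardiness=max(0,23-30)=0
Total tardiness = 0

0


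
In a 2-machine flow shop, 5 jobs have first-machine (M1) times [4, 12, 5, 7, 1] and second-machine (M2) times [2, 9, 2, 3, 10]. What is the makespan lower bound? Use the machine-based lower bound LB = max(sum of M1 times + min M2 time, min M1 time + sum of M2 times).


LB1 = sum(M1 times) + min(M2 times) = 29 + 2 = 31
LB2 = min(M1 times) + sum(M2 times) = 1 + 26 = 27
Lower bound = max(LB1, LB2) = max(31, 27) = 31

31


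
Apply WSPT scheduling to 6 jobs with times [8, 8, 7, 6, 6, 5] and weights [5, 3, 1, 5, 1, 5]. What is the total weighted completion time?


Compute p/w ratios and sort ascending (WSPT): [(5, 5), (6, 5), (8, 5), (8, 3), (6, 1), (7, 1)]
Compute weighted completion times:
  Job (p=5,w=5): C=5, w*C=5*5=25
  Job (p=6,w=5): C=11, w*C=5*11=55
  Job (p=8,w=5): C=19, w*C=5*19=95
  Job (p=8,w=3): C=27, w*C=3*27=81
  Job (p=6,w=1): C=33, w*C=1*33=33
  Job (p=7,w=1): C=40, w*C=1*40=40
Total weighted completion time = 329

329


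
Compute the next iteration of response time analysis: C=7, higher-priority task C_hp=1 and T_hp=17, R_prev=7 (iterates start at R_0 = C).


R_next = C + ceil(R_prev / T_hp) * C_hp
ceil(7 / 17) = ceil(0.4118) = 1
Interference = 1 * 1 = 1
R_next = 7 + 1 = 8

8


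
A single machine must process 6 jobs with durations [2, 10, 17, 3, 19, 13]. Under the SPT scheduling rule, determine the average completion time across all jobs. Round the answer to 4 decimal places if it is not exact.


Sort jobs by processing time (SPT order): [2, 3, 10, 13, 17, 19]
Compute completion times sequentially:
  Job 1: processing = 2, completes at 2
  Job 2: processing = 3, completes at 5
  Job 3: processing = 10, completes at 15
  Job 4: processing = 13, completes at 28
  Job 5: processing = 17, completes at 45
  Job 6: processing = 19, completes at 64
Sum of completion times = 159
Average completion time = 159/6 = 26.5

26.5


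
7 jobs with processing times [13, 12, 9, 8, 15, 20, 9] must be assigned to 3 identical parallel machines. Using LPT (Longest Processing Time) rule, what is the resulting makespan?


Sort jobs in decreasing order (LPT): [20, 15, 13, 12, 9, 9, 8]
Assign each job to the least loaded machine:
  Machine 1: jobs [20, 9], load = 29
  Machine 2: jobs [15, 9, 8], load = 32
  Machine 3: jobs [13, 12], load = 25
Makespan = max load = 32

32


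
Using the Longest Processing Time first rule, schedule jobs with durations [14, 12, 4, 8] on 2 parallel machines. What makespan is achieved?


Sort jobs in decreasing order (LPT): [14, 12, 8, 4]
Assign each job to the least loaded machine:
  Machine 1: jobs [14, 4], load = 18
  Machine 2: jobs [12, 8], load = 20
Makespan = max load = 20

20


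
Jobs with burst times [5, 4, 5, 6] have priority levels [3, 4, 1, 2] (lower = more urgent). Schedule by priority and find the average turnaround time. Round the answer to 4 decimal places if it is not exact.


Sort by priority (ascending = highest first):
Order: [(1, 5), (2, 6), (3, 5), (4, 4)]
Completion times:
  Priority 1, burst=5, C=5
  Priority 2, burst=6, C=11
  Priority 3, burst=5, C=16
  Priority 4, burst=4, C=20
Average turnaround = 52/4 = 13.0

13.0


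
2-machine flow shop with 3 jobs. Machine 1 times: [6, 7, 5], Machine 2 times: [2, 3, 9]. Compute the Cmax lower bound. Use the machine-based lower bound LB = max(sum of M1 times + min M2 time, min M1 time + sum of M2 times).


LB1 = sum(M1 times) + min(M2 times) = 18 + 2 = 20
LB2 = min(M1 times) + sum(M2 times) = 5 + 14 = 19
Lower bound = max(LB1, LB2) = max(20, 19) = 20

20


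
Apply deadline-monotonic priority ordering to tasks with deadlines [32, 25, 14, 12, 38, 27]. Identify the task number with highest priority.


Sort tasks by relative deadline (ascending):
  Task 4: deadline = 12
  Task 3: deadline = 14
  Task 2: deadline = 25
  Task 6: deadline = 27
  Task 1: deadline = 32
  Task 5: deadline = 38
Priority order (highest first): [4, 3, 2, 6, 1, 5]
Highest priority task = 4

4


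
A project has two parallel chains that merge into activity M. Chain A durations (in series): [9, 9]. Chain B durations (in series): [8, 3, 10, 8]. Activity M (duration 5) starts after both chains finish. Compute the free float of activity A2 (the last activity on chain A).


ES(A2) = sum of predecessors on chain A = 9
EF(A2) = ES + duration = 9 + 9 = 18
Successor of A2 is M. ES(M) = max(sum(A), sum(B)) = max(18, 29) = 29
Free float = ES(successor) - EF(current) = 29 - 18 = 11

11


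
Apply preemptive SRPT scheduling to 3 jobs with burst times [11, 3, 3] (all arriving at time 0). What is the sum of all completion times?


Since all jobs arrive at t=0, SRPT equals SPT ordering.
SPT order: [3, 3, 11]
Completion times:
  Job 1: p=3, C=3
  Job 2: p=3, C=6
  Job 3: p=11, C=17
Total completion time = 3 + 6 + 17 = 26

26


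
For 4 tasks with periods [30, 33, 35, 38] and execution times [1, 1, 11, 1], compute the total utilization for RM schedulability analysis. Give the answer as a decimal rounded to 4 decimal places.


Compute individual utilizations (exact fractions):
  Task 1: C/T = 1/30 (approx. 0.0333)
  Task 2: C/T = 1/33 (approx. 0.0303)
  Task 3: C/T = 11/35 (approx. 0.3143)
  Task 4: C/T = 1/38 (approx. 0.0263)
Total utilization U = 1/30 + 1/33 + 11/35 + 1/38 = 2957/7315
Rounded to 4 decimal places: U = 0.4042
RM (Liu & Layland) bound for 4 tasks = 0.756828; compare with U = 2957/7315 (approx. 0.404238)
U <= bound, so schedulable by RM sufficient condition.

0.4042


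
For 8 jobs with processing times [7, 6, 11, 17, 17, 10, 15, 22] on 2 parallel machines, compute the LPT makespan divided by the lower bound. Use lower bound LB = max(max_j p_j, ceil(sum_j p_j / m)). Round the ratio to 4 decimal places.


LPT order: [22, 17, 17, 15, 11, 10, 7, 6]
Machine loads after assignment: [53, 52]
LPT makespan = 53
Lower bound = max(max_job, ceil(total/2)) = max(22, 53) = 53
Ratio = 53 / 53 = 1.0

1.0


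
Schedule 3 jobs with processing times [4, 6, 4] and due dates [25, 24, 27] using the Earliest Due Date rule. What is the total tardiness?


Sort by due date (EDD order): [(6, 24), (4, 25), (4, 27)]
Compute completion times and tardiness:
  Job 1: p=6, d=24, C=6, tardiness=max(0,6-24)=0
  Job 2: p=4, d=25, C=10, tardiness=max(0,10-25)=0
  Job 3: p=4, d=27, C=14, tardiness=max(0,14-27)=0
Total tardiness = 0

0


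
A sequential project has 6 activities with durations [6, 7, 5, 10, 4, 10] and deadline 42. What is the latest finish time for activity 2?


LF(activity 2) = deadline - sum of successor durations
Successors: activities 3 through 6 with durations [5, 10, 4, 10]
Sum of successor durations = 29
LF = 42 - 29 = 13

13


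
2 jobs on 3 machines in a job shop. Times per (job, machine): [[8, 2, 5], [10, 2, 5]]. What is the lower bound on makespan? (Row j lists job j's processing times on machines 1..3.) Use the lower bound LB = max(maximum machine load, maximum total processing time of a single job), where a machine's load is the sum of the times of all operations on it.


Machine loads:
  Machine 1: 8 + 10 = 18
  Machine 2: 2 + 2 = 4
  Machine 3: 5 + 5 = 10
Max machine load = 18
Job totals:
  Job 1: 15
  Job 2: 17
Max job total = 17
Lower bound = max(18, 17) = 18

18


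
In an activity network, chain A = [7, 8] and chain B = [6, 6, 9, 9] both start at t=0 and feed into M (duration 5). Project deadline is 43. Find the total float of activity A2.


Forward pass: ES(A2) = sum of predecessors on chain A = 7
EF = ES + duration = 7 + 8 = 15
Backward pass: LF(M) = deadline = 43; LS(M) = 43 - 5 = 38
LF(A2) = LS(M) - sum(successors on chain A) = 38 - 0 = 38
LS = LF - duration = 38 - 8 = 30
Total float = LS - ES = 30 - 7 = 23

23


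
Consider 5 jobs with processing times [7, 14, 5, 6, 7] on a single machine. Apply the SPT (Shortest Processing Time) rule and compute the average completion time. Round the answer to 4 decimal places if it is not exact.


Sort jobs by processing time (SPT order): [5, 6, 7, 7, 14]
Compute completion times sequentially:
  Job 1: processing = 5, completes at 5
  Job 2: processing = 6, completes at 11
  Job 3: processing = 7, completes at 18
  Job 4: processing = 7, completes at 25
  Job 5: processing = 14, completes at 39
Sum of completion times = 98
Average completion time = 98/5 = 19.6

19.6


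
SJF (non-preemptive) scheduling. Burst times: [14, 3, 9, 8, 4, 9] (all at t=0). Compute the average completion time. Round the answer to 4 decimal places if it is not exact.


SJF order (ascending): [3, 4, 8, 9, 9, 14]
Completion times:
  Job 1: burst=3, C=3
  Job 2: burst=4, C=7
  Job 3: burst=8, C=15
  Job 4: burst=9, C=24
  Job 5: burst=9, C=33
  Job 6: burst=14, C=47
Average completion = 129/6 = 21.5

21.5


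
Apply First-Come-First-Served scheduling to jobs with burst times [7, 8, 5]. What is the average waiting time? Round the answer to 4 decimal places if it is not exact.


FCFS order (as given): [7, 8, 5]
Waiting times:
  Job 1: wait = 0
  Job 2: wait = 7
  Job 3: wait = 15
Sum of waiting times = 22
Average waiting time = 22/3 = 7.3333

7.3333


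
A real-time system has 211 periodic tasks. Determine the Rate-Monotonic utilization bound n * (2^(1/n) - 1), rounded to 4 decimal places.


Compute 2^(1/211) = 1.0032904594
Subtract 1: 1.0032904594 - 1 = 0.0032904594
Multiply by n: 211 * 0.0032904594 = 0.6942869334
Round to 4 dp: 0.6943

0.6943


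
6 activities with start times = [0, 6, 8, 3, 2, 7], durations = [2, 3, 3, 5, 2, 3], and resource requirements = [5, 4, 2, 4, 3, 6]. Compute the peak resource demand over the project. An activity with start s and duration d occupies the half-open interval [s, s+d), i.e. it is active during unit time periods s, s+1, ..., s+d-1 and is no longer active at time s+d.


Each activity i is active on [start_i, start_i + duration_i).
Compute total resource usage per time slot:
  t=0: active resources = [5], total = 5
  t=1: active resources = [5], total = 5
  t=2: active resources = [3], total = 3
  t=3: active resources = [4, 3], total = 7
  t=4: active resources = [4], total = 4
  t=5: active resources = [4], total = 4
  t=6: active resources = [4, 4], total = 8
  t=7: active resources = [4, 4, 6], total = 14
  t=8: active resources = [4, 2, 6], total = 12
  t=9: active resources = [2, 6], total = 8
  t=10: active resources = [2], total = 2
Peak resource demand = 14

14


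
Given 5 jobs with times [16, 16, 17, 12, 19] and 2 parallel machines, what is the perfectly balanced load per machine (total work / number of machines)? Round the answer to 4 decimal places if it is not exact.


Total processing time = 16 + 16 + 17 + 12 + 19 = 80
Number of machines = 2
Ideal balanced load = 80 / 2 = 40.0

40.0


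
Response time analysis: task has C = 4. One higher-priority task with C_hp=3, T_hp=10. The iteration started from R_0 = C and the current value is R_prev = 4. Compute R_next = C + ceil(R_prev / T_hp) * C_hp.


R_next = C + ceil(R_prev / T_hp) * C_hp
ceil(4 / 10) = ceil(0.4) = 1
Interference = 1 * 3 = 3
R_next = 4 + 3 = 7

7


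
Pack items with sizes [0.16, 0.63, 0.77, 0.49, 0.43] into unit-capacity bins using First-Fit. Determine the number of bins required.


Place items sequentially using First-Fit:
  Item 0.16 -> new Bin 1
  Item 0.63 -> Bin 1 (now 0.79)
  Item 0.77 -> new Bin 2
  Item 0.49 -> new Bin 3
  Item 0.43 -> Bin 3 (now 0.92)
Total bins used = 3

3


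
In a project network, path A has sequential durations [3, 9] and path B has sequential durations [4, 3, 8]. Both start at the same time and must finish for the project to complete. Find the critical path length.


Path A total = 3 + 9 = 12
Path B total = 4 + 3 + 8 = 15
Critical path = longest path = max(12, 15) = 15

15


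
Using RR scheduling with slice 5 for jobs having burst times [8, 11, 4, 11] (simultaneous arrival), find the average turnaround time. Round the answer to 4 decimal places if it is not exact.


Time quantum = 5
Execution trace:
  J1 runs 5 units, time = 5
  J2 runs 5 units, time = 10
  J3 runs 4 units, time = 14
  J4 runs 5 units, time = 19
  J1 runs 3 units, time = 22
  J2 runs 5 units, time = 27
  J4 runs 5 units, time = 32
  J2 runs 1 units, time = 33
  J4 runs 1 units, time = 34
Finish times: [22, 33, 14, 34]
Average turnaround = 103/4 = 25.75

25.75


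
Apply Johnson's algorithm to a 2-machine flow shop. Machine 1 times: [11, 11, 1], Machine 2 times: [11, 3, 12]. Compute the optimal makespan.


Apply Johnson's rule:
  Group 1 (a <= b): [(3, 1, 12), (1, 11, 11)]
  Group 2 (a > b): [(2, 11, 3)]
Optimal job order: [3, 1, 2]
Schedule:
  Job 3: M1 done at 1, M2 done at 13
  Job 1: M1 done at 12, M2 done at 24
  Job 2: M1 done at 23, M2 done at 27
Makespan = 27

27


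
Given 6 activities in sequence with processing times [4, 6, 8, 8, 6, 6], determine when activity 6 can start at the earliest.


Activity 6 starts after activities 1 through 5 complete.
Predecessor durations: [4, 6, 8, 8, 6]
ES = 4 + 6 + 8 + 8 + 6 = 32

32


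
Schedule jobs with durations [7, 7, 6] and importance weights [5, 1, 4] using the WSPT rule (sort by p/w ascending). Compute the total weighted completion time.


Compute p/w ratios and sort ascending (WSPT): [(7, 5), (6, 4), (7, 1)]
Compute weighted completion times:
  Job (p=7,w=5): C=7, w*C=5*7=35
  Job (p=6,w=4): C=13, w*C=4*13=52
  Job (p=7,w=1): C=20, w*C=1*20=20
Total weighted completion time = 107

107


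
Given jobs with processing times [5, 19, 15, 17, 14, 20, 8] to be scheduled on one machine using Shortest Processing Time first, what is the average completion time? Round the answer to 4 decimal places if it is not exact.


Sort jobs by processing time (SPT order): [5, 8, 14, 15, 17, 19, 20]
Compute completion times sequentially:
  Job 1: processing = 5, completes at 5
  Job 2: processing = 8, completes at 13
  Job 3: processing = 14, completes at 27
  Job 4: processing = 15, completes at 42
  Job 5: processing = 17, completes at 59
  Job 6: processing = 19, completes at 78
  Job 7: processing = 20, completes at 98
Sum of completion times = 322
Average completion time = 322/7 = 46.0

46.0


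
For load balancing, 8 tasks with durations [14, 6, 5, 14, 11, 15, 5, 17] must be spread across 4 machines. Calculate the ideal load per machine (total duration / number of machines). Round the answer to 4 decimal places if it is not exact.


Total processing time = 14 + 6 + 5 + 14 + 11 + 15 + 5 + 17 = 87
Number of machines = 4
Ideal balanced load = 87 / 4 = 21.75

21.75


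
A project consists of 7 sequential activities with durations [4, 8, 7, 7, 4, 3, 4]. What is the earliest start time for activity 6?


Activity 6 starts after activities 1 through 5 complete.
Predecessor durations: [4, 8, 7, 7, 4]
ES = 4 + 8 + 7 + 7 + 4 = 30

30


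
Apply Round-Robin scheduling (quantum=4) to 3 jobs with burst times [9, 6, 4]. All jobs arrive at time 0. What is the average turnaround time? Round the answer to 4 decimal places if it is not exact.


Time quantum = 4
Execution trace:
  J1 runs 4 units, time = 4
  J2 runs 4 units, time = 8
  J3 runs 4 units, time = 12
  J1 runs 4 units, time = 16
  J2 runs 2 units, time = 18
  J1 runs 1 units, time = 19
Finish times: [19, 18, 12]
Average turnaround = 49/3 = 16.3333

16.3333


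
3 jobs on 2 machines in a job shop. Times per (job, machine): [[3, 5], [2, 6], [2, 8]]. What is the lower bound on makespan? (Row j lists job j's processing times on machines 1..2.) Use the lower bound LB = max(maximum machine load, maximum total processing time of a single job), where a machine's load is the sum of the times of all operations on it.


Machine loads:
  Machine 1: 3 + 2 + 2 = 7
  Machine 2: 5 + 6 + 8 = 19
Max machine load = 19
Job totals:
  Job 1: 8
  Job 2: 8
  Job 3: 10
Max job total = 10
Lower bound = max(19, 10) = 19

19


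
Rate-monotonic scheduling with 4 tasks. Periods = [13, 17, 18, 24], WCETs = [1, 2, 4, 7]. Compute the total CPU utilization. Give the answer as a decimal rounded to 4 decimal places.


Compute individual utilizations (exact fractions):
  Task 1: C/T = 1/13 (approx. 0.0769)
  Task 2: C/T = 2/17 (approx. 0.1176)
  Task 3: C/T = 4/18 = 2/9 (approx. 0.2222)
  Task 4: C/T = 7/24 (approx. 0.2917)
Total utilization U = 1/13 + 2/17 + 2/9 + 7/24 = 11273/15912
Rounded to 4 decimal places: U = 0.7085
RM (Liu & Layland) bound for 4 tasks = 0.756828; compare with U = 11273/15912 (approx. 0.708459)
U <= bound, so schedulable by RM sufficient condition.

0.7085


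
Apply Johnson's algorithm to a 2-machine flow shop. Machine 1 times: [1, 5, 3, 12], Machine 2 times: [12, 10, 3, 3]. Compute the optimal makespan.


Apply Johnson's rule:
  Group 1 (a <= b): [(1, 1, 12), (3, 3, 3), (2, 5, 10)]
  Group 2 (a > b): [(4, 12, 3)]
Optimal job order: [1, 3, 2, 4]
Schedule:
  Job 1: M1 done at 1, M2 done at 13
  Job 3: M1 done at 4, M2 done at 16
  Job 2: M1 done at 9, M2 done at 26
  Job 4: M1 done at 21, M2 done at 29
Makespan = 29

29


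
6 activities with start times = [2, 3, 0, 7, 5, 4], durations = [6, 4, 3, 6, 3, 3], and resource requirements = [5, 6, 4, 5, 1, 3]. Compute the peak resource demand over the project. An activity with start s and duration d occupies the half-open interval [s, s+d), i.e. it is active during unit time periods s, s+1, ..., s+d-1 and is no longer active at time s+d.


Each activity i is active on [start_i, start_i + duration_i).
Compute total resource usage per time slot:
  t=0: active resources = [4], total = 4
  t=1: active resources = [4], total = 4
  t=2: active resources = [5, 4], total = 9
  t=3: active resources = [5, 6], total = 11
  t=4: active resources = [5, 6, 3], total = 14
  t=5: active resources = [5, 6, 1, 3], total = 15
  t=6: active resources = [5, 6, 1, 3], total = 15
  t=7: active resources = [5, 5, 1], total = 11
  t=8: active resources = [5], total = 5
  t=9: active resources = [5], total = 5
  t=10: active resources = [5], total = 5
  t=11: active resources = [5], total = 5
  t=12: active resources = [5], total = 5
Peak resource demand = 15

15


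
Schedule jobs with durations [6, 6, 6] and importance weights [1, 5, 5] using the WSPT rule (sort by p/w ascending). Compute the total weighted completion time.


Compute p/w ratios and sort ascending (WSPT): [(6, 5), (6, 5), (6, 1)]
Compute weighted completion times:
  Job (p=6,w=5): C=6, w*C=5*6=30
  Job (p=6,w=5): C=12, w*C=5*12=60
  Job (p=6,w=1): C=18, w*C=1*18=18
Total weighted completion time = 108

108


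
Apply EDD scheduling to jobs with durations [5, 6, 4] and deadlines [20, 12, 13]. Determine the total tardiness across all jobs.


Sort by due date (EDD order): [(6, 12), (4, 13), (5, 20)]
Compute completion times and tardiness:
  Job 1: p=6, d=12, C=6, tardiness=max(0,6-12)=0
  Job 2: p=4, d=13, C=10, tardiness=max(0,10-13)=0
  Job 3: p=5, d=20, C=15, tardiness=max(0,15-20)=0
Total tardiness = 0

0


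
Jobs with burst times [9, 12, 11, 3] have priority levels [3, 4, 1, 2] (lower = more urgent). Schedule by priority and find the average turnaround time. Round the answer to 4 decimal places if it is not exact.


Sort by priority (ascending = highest first):
Order: [(1, 11), (2, 3), (3, 9), (4, 12)]
Completion times:
  Priority 1, burst=11, C=11
  Priority 2, burst=3, C=14
  Priority 3, burst=9, C=23
  Priority 4, burst=12, C=35
Average turnaround = 83/4 = 20.75

20.75


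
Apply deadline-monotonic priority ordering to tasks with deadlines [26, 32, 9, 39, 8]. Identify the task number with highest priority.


Sort tasks by relative deadline (ascending):
  Task 5: deadline = 8
  Task 3: deadline = 9
  Task 1: deadline = 26
  Task 2: deadline = 32
  Task 4: deadline = 39
Priority order (highest first): [5, 3, 1, 2, 4]
Highest priority task = 5

5


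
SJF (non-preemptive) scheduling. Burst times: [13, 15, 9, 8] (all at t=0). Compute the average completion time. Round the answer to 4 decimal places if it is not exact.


SJF order (ascending): [8, 9, 13, 15]
Completion times:
  Job 1: burst=8, C=8
  Job 2: burst=9, C=17
  Job 3: burst=13, C=30
  Job 4: burst=15, C=45
Average completion = 100/4 = 25.0

25.0


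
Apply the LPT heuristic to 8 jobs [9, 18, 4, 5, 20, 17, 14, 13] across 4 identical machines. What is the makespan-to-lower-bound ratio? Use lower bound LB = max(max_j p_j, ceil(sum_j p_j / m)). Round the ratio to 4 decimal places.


LPT order: [20, 18, 17, 14, 13, 9, 5, 4]
Machine loads after assignment: [24, 23, 26, 27]
LPT makespan = 27
Lower bound = max(max_job, ceil(total/4)) = max(20, 25) = 25
Ratio = 27 / 25 = 1.08

1.08


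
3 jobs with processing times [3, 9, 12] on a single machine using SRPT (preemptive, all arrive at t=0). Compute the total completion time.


Since all jobs arrive at t=0, SRPT equals SPT ordering.
SPT order: [3, 9, 12]
Completion times:
  Job 1: p=3, C=3
  Job 2: p=9, C=12
  Job 3: p=12, C=24
Total completion time = 3 + 12 + 24 = 39

39


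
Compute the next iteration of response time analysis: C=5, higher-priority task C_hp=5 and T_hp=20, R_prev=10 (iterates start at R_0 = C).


R_next = C + ceil(R_prev / T_hp) * C_hp
ceil(10 / 20) = ceil(0.5) = 1
Interference = 1 * 5 = 5
R_next = 5 + 5 = 10
R_next = R_prev, so the iteration has converged (response time = 10).

10


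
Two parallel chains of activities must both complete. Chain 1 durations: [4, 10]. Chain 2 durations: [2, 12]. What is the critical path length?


Path A total = 4 + 10 = 14
Path B total = 2 + 12 = 14
Critical path = longest path = max(14, 14) = 14

14


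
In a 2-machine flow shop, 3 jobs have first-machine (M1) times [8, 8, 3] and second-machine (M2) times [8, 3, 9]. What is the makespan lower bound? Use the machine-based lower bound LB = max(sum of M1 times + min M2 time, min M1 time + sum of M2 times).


LB1 = sum(M1 times) + min(M2 times) = 19 + 3 = 22
LB2 = min(M1 times) + sum(M2 times) = 3 + 20 = 23
Lower bound = max(LB1, LB2) = max(22, 23) = 23

23


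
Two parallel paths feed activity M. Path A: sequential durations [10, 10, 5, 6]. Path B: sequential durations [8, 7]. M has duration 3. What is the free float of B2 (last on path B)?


ES(B2) = sum of predecessors on chain B = 8
EF(B2) = ES + duration = 8 + 7 = 15
Successor of B2 is M. ES(M) = max(sum(A), sum(B)) = max(31, 15) = 31
Free float = ES(successor) - EF(current) = 31 - 15 = 16

16


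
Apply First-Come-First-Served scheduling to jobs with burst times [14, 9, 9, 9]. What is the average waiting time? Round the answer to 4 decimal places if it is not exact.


FCFS order (as given): [14, 9, 9, 9]
Waiting times:
  Job 1: wait = 0
  Job 2: wait = 14
  Job 3: wait = 23
  Job 4: wait = 32
Sum of waiting times = 69
Average waiting time = 69/4 = 17.25

17.25


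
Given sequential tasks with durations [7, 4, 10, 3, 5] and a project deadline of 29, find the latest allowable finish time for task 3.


LF(activity 3) = deadline - sum of successor durations
Successors: activities 4 through 5 with durations [3, 5]
Sum of successor durations = 8
LF = 29 - 8 = 21

21


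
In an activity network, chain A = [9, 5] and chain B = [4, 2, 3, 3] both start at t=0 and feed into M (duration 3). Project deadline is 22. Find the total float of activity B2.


Forward pass: ES(B2) = sum of predecessors on chain B = 4
EF = ES + duration = 4 + 2 = 6
Backward pass: LF(M) = deadline = 22; LS(M) = 22 - 3 = 19
LF(B2) = LS(M) - sum(successors on chain B) = 19 - 6 = 13
LS = LF - duration = 13 - 2 = 11
Total float = LS - ES = 11 - 4 = 7

7
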